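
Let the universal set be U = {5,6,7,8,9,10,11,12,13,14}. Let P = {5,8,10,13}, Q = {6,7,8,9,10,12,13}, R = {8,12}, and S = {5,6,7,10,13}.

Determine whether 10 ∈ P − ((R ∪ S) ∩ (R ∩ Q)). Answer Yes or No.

Yes

10 ∉ R and 10 ∈ S, so 10 ∈ R ∪ S
10 ∉ R and 10 ∈ Q, so 10 ∉ R ∩ Q
10 ∈ (R ∪ S) and 10 ∉ (R ∩ Q), so 10 ∉ (R ∪ S) ∩ (R ∩ Q)
10 ∈ P and 10 ∉ ((R ∪ S) ∩ (R ∩ Q)), so 10 ∈ P − ((R ∪ S) ∩ (R ∩ Q))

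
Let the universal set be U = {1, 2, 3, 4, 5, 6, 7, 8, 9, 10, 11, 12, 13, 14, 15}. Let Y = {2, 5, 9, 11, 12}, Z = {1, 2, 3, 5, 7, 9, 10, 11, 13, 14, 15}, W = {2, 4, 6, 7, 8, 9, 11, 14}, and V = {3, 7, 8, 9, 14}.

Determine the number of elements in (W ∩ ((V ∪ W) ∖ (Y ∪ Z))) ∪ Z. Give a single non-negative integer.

V ∪ W = {2, 3, 4, 6, 7, 8, 9, 11, 14}
Y ∪ Z = {1, 2, 3, 5, 7, 9, 10, 11, 12, 13, 14, 15}
(V ∪ W) ∖ (Y ∪ Z) = {4, 6, 8}
W ∩ ((V ∪ W) ∖ (Y ∪ Z)) = {4, 6, 8}
(W ∩ ((V ∪ W) ∖ (Y ∪ Z))) ∪ Z = {1, 2, 3, 4, 5, 6, 7, 8, 9, 10, 11, 13, 14, 15}
|(W ∩ ((V ∪ W) ∖ (Y ∪ Z))) ∪ Z| = 14

14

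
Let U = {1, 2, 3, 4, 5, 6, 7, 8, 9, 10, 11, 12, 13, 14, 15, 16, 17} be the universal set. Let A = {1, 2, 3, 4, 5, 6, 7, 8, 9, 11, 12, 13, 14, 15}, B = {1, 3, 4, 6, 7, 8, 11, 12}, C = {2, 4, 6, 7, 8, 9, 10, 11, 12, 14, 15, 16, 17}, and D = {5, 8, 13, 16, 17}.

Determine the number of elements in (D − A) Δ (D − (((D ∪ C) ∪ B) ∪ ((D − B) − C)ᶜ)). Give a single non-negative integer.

2

D − A = {16, 17}
D ∪ C = {2, 4, 5, 6, 7, 8, 9, 10, 11, 12, 13, 14, 15, 16, 17}
(D ∪ C) ∪ B = {1, 2, 3, 4, 5, 6, 7, 8, 9, 10, 11, 12, 13, 14, 15, 16, 17}
D − B = {5, 13, 16, 17}
(D − B) − C = {5, 13}
((D − B) − C)ᶜ = {1, 2, 3, 4, 6, 7, 8, 9, 10, 11, 12, 14, 15, 16, 17}
((D ∪ C) ∪ B) ∪ ((D − B) − C)ᶜ = {1, 2, 3, 4, 5, 6, 7, 8, 9, 10, 11, 12, 13, 14, 15, 16, 17}
D − (((D ∪ C) ∪ B) ∪ ((D − B) − C)ᶜ) = {}
(D − A) Δ (D − (((D ∪ C) ∪ B) ∪ ((D − B) − C)ᶜ)) = {16, 17}
|(D − A) Δ (D − (((D ∪ C) ∪ B) ∪ ((D − B) − C)ᶜ))| = 2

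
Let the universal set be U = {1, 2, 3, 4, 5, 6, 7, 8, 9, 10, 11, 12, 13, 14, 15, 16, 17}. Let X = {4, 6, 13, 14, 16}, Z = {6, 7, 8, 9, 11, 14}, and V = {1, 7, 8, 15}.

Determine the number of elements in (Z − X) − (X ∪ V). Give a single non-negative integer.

Z − X = {7, 8, 9, 11}
X ∪ V = {1, 4, 6, 7, 8, 13, 14, 15, 16}
(Z − X) − (X ∪ V) = {9, 11}
|(Z − X) − (X ∪ V)| = 2

2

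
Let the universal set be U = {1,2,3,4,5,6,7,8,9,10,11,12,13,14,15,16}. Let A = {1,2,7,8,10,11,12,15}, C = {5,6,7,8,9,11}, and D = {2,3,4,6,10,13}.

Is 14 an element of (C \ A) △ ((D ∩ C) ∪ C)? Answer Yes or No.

No

14 ∉ C and 14 ∉ A, so 14 ∉ C \ A
14 ∉ D and 14 ∉ C, so 14 ∉ D ∩ C
14 ∉ (D ∩ C) and 14 ∉ C, so 14 ∉ (D ∩ C) ∪ C
14 ∉ (C \ A) and 14 ∉ ((D ∩ C) ∪ C), so 14 ∉ (C \ A) △ ((D ∩ C) ∪ C)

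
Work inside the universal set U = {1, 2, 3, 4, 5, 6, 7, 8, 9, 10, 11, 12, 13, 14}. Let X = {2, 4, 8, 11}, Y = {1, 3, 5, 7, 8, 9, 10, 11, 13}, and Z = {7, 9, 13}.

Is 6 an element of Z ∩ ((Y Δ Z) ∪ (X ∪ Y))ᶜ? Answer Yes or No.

No

6 ∉ Y and 6 ∉ Z, so 6 ∉ Y Δ Z
6 ∉ X and 6 ∉ Y, so 6 ∉ X ∪ Y
6 ∉ (Y Δ Z) and 6 ∉ (X ∪ Y), so 6 ∉ (Y Δ Z) ∪ (X ∪ Y)
6 ∈ ((Y Δ Z) ∪ (X ∪ Y))ᶜ since 6 ∉ ((Y Δ Z) ∪ (X ∪ Y))
6 ∉ Z and 6 ∈ ((Y Δ Z) ∪ (X ∪ Y))ᶜ, so 6 ∉ Z ∩ ((Y Δ Z) ∪ (X ∪ Y))ᶜ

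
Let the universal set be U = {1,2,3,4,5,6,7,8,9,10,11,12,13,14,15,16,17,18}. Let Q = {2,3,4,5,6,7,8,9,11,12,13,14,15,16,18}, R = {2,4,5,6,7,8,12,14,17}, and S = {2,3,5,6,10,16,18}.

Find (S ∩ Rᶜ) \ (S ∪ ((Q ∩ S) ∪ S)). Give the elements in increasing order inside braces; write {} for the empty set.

{}

Rᶜ = {1,3,9,10,11,13,15,16,18}
S ∩ Rᶜ = {3,10,16,18}
Q ∩ S = {2,3,5,6,16,18}
(Q ∩ S) ∪ S = {2,3,5,6,10,16,18}
S ∪ ((Q ∩ S) ∪ S) = {2,3,5,6,10,16,18}
(S ∩ Rᶜ) \ (S ∪ ((Q ∩ S) ∪ S)) = {}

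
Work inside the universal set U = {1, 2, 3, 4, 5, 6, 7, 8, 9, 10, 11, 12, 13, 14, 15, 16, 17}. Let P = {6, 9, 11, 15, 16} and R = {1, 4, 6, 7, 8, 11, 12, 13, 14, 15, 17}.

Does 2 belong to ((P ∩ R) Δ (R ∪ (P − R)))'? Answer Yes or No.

2 ∉ P and 2 ∉ R, so 2 ∉ P ∩ R
2 ∉ P and 2 ∉ R, so 2 ∉ P − R
2 ∉ R and 2 ∉ (P − R), so 2 ∉ R ∪ (P − R)
2 ∉ (P ∩ R) and 2 ∉ (R ∪ (P − R)), so 2 ∉ (P ∩ R) Δ (R ∪ (P − R))
2 ∈ ((P ∩ R) Δ (R ∪ (P − R)))' since 2 ∉ ((P ∩ R) Δ (R ∪ (P − R)))

Yes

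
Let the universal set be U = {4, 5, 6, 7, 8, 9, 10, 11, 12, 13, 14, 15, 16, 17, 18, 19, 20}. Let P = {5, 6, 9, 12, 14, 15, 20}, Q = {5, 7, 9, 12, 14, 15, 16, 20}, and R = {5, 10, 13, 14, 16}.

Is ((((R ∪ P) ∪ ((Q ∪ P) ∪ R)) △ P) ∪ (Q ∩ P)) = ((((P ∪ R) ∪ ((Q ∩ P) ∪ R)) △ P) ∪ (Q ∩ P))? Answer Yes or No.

R ∪ P = {5, 6, 9, 10, 12, 13, 14, 15, 16, 20}
Q ∪ P = {5, 6, 7, 9, 12, 14, 15, 16, 20}
(Q ∪ P) ∪ R = {5, 6, 7, 9, 10, 12, 13, 14, 15, 16, 20}
(R ∪ P) ∪ ((Q ∪ P) ∪ R) = {5, 6, 7, 9, 10, 12, 13, 14, 15, 16, 20}
((R ∪ P) ∪ ((Q ∪ P) ∪ R)) △ P = {7, 10, 13, 16}
Q ∩ P = {5, 9, 12, 14, 15, 20}
(((R ∪ P) ∪ ((Q ∪ P) ∪ R)) △ P) ∪ (Q ∩ P) = {5, 7, 9, 10, 12, 13, 14, 15, 16, 20}
P ∪ R = {5, 6, 9, 10, 12, 13, 14, 15, 16, 20}
(Q ∩ P) ∪ R = {5, 9, 10, 12, 13, 14, 15, 16, 20}
(P ∪ R) ∪ ((Q ∩ P) ∪ R) = {5, 6, 9, 10, 12, 13, 14, 15, 16, 20}
((P ∪ R) ∪ ((Q ∩ P) ∪ R)) △ P = {10, 13, 16}
(((P ∪ R) ∪ ((Q ∩ P) ∪ R)) △ P) ∪ (Q ∩ P) = {5, 9, 10, 12, 13, 14, 15, 16, 20}
7 ∈ (((R ∪ P) ∪ ((Q ∪ P) ∪ R)) △ P) ∪ (Q ∩ P) but 7 ∉ (((P ∪ R) ∪ ((Q ∩ P) ∪ R)) △ P) ∪ (Q ∩ P), so they differ.

No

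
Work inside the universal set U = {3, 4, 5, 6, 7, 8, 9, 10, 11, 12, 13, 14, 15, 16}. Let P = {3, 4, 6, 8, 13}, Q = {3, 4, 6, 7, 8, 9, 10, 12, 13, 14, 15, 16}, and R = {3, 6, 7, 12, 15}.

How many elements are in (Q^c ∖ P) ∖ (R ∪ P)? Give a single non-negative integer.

2

Q^c = {5, 11}
Q^c ∖ P = {5, 11}
R ∪ P = {3, 4, 6, 7, 8, 12, 13, 15}
(Q^c ∖ P) ∖ (R ∪ P) = {5, 11}
|(Q^c ∖ P) ∖ (R ∪ P)| = 2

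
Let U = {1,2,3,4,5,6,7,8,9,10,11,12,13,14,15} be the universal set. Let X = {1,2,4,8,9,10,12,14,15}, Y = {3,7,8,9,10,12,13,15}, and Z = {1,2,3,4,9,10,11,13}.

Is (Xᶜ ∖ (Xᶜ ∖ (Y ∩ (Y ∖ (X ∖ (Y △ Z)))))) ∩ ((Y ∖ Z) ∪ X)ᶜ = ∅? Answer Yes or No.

Xᶜ = {3,5,6,7,11,13}
Y △ Z = {1,2,4,7,8,11,12,15}
X ∖ (Y △ Z) = {9,10,14}
Y ∖ (X ∖ (Y △ Z)) = {3,7,8,12,13,15}
Y ∩ (Y ∖ (X ∖ (Y △ Z))) = {3,7,8,12,13,15}
Xᶜ ∖ (Y ∩ (Y ∖ (X ∖ (Y △ Z)))) = {5,6,11}
Xᶜ ∖ (Xᶜ ∖ (Y ∩ (Y ∖ (X ∖ (Y △ Z))))) = {3,7,13}
Y ∖ Z = {7,8,12,15}
(Y ∖ Z) ∪ X = {1,2,4,7,8,9,10,12,14,15}
((Y ∖ Z) ∪ X)ᶜ = {3,5,6,11,13}
3 lies in both, so they are not disjoint.

No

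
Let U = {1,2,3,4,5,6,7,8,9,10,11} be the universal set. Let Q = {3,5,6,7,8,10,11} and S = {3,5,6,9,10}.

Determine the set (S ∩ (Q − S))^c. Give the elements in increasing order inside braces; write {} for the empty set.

{1,2,3,4,5,6,7,8,9,10,11}

Q − S = {7,8,11}
S ∩ (Q − S) = {}
(S ∩ (Q − S))^c = {1,2,3,4,5,6,7,8,9,10,11}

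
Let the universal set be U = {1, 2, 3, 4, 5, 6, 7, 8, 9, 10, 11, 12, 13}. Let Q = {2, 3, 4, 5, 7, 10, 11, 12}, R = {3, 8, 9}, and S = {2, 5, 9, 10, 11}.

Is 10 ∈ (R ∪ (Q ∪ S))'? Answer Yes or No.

10 ∈ Q and 10 ∈ S, so 10 ∈ Q ∪ S
10 ∉ R and 10 ∈ (Q ∪ S), so 10 ∈ R ∪ (Q ∪ S)
10 ∉ (R ∪ (Q ∪ S))' since 10 ∈ (R ∪ (Q ∪ S))

No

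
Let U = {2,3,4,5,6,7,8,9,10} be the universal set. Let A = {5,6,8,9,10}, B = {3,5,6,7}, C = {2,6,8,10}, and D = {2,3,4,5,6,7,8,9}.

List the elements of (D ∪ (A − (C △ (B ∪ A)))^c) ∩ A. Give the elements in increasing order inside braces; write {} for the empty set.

B ∪ A = {3,5,6,7,8,9,10}
C △ (B ∪ A) = {2,3,5,7,9}
A − (C △ (B ∪ A)) = {6,8,10}
(A − (C △ (B ∪ A)))^c = {2,3,4,5,7,9}
D ∪ (A − (C △ (B ∪ A)))^c = {2,3,4,5,6,7,8,9}
(D ∪ (A − (C △ (B ∪ A)))^c) ∩ A = {5,6,8,9}

{5,6,8,9}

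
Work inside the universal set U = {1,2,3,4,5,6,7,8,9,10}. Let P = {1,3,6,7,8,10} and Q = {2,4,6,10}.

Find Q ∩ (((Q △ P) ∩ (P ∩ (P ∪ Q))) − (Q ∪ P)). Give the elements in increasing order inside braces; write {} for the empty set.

{}

Q △ P = {1,2,3,4,7,8}
P ∪ Q = {1,2,3,4,6,7,8,10}
P ∩ (P ∪ Q) = {1,3,6,7,8,10}
(Q △ P) ∩ (P ∩ (P ∪ Q)) = {1,3,7,8}
Q ∪ P = {1,2,3,4,6,7,8,10}
((Q △ P) ∩ (P ∩ (P ∪ Q))) − (Q ∪ P) = {}
Q ∩ (((Q △ P) ∩ (P ∩ (P ∪ Q))) − (Q ∪ P)) = {}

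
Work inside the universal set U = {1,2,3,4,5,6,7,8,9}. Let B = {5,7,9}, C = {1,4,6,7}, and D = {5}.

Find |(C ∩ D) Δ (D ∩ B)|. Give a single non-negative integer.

C ∩ D = {}
D ∩ B = {5}
(C ∩ D) Δ (D ∩ B) = {5}
|(C ∩ D) Δ (D ∩ B)| = 1

1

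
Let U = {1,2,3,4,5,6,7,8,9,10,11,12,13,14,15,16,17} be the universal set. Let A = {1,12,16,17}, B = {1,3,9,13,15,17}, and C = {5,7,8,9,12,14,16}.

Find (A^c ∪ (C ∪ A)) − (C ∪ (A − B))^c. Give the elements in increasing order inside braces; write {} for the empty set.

{5,7,8,9,12,14,16}

A^c = {2,3,4,5,6,7,8,9,10,11,13,14,15}
C ∪ A = {1,5,7,8,9,12,14,16,17}
A^c ∪ (C ∪ A) = {1,2,3,4,5,6,7,8,9,10,11,12,13,14,15,16,17}
A − B = {12,16}
C ∪ (A − B) = {5,7,8,9,12,14,16}
(C ∪ (A − B))^c = {1,2,3,4,6,10,11,13,15,17}
(A^c ∪ (C ∪ A)) − (C ∪ (A − B))^c = {5,7,8,9,12,14,16}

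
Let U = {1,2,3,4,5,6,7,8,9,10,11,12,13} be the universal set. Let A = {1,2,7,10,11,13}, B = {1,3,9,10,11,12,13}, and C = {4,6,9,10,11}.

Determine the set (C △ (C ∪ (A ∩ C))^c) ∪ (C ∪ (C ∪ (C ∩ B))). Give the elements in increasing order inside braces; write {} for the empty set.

A ∩ C = {10,11}
C ∪ (A ∩ C) = {4,6,9,10,11}
(C ∪ (A ∩ C))^c = {1,2,3,5,7,8,12,13}
C △ (C ∪ (A ∩ C))^c = {1,2,3,4,5,6,7,8,9,10,11,12,13}
C ∩ B = {9,10,11}
C ∪ (C ∩ B) = {4,6,9,10,11}
C ∪ (C ∪ (C ∩ B)) = {4,6,9,10,11}
(C △ (C ∪ (A ∩ C))^c) ∪ (C ∪ (C ∪ (C ∩ B))) = {1,2,3,4,5,6,7,8,9,10,11,12,13}

{1,2,3,4,5,6,7,8,9,10,11,12,13}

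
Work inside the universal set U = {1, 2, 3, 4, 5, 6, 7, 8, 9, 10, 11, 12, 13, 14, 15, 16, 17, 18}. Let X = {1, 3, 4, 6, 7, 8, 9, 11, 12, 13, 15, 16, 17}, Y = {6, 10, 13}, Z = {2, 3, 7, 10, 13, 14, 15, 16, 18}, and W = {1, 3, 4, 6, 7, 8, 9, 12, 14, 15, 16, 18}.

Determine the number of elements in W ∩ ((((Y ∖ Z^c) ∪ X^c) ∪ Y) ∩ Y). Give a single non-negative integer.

Z^c = {1, 4, 5, 6, 8, 9, 11, 12, 17}
Y ∖ Z^c = {10, 13}
X^c = {2, 5, 10, 14, 18}
(Y ∖ Z^c) ∪ X^c = {2, 5, 10, 13, 14, 18}
((Y ∖ Z^c) ∪ X^c) ∪ Y = {2, 5, 6, 10, 13, 14, 18}
(((Y ∖ Z^c) ∪ X^c) ∪ Y) ∩ Y = {6, 10, 13}
W ∩ ((((Y ∖ Z^c) ∪ X^c) ∪ Y) ∩ Y) = {6}
|W ∩ ((((Y ∖ Z^c) ∪ X^c) ∪ Y) ∩ Y)| = 1

1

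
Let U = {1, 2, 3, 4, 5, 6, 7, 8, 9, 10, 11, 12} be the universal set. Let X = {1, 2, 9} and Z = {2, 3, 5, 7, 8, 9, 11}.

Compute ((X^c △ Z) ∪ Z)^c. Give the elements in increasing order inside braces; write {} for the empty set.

X^c = {3, 4, 5, 6, 7, 8, 10, 11, 12}
X^c △ Z = {2, 4, 6, 9, 10, 12}
(X^c △ Z) ∪ Z = {2, 3, 4, 5, 6, 7, 8, 9, 10, 11, 12}
((X^c △ Z) ∪ Z)^c = {1}

{1}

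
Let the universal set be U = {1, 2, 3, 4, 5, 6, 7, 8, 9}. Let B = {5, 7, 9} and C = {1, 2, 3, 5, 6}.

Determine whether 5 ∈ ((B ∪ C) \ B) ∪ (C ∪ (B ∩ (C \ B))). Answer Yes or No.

Yes

5 ∈ B and 5 ∈ C, so 5 ∈ B ∪ C
5 ∈ (B ∪ C) and 5 ∈ B, so 5 ∉ (B ∪ C) \ B
5 ∈ C and 5 ∈ B, so 5 ∉ C \ B
5 ∈ B and 5 ∉ (C \ B), so 5 ∉ B ∩ (C \ B)
5 ∈ C and 5 ∉ (B ∩ (C \ B)), so 5 ∈ C ∪ (B ∩ (C \ B))
5 ∉ ((B ∪ C) \ B) and 5 ∈ (C ∪ (B ∩ (C \ B))), so 5 ∈ ((B ∪ C) \ B) ∪ (C ∪ (B ∩ (C \ B)))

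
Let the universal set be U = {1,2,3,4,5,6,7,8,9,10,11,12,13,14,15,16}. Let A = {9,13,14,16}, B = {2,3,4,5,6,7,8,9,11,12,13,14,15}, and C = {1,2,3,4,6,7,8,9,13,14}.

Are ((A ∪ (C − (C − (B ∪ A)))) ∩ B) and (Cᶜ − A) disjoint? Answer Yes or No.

B ∪ A = {2,3,4,5,6,7,8,9,11,12,13,14,15,16}
C − (B ∪ A) = {1}
C − (C − (B ∪ A)) = {2,3,4,6,7,8,9,13,14}
A ∪ (C − (C − (B ∪ A))) = {2,3,4,6,7,8,9,13,14,16}
(A ∪ (C − (C − (B ∪ A)))) ∩ B = {2,3,4,6,7,8,9,13,14}
Cᶜ = {5,10,11,12,15,16}
Cᶜ − A = {5,10,11,12,15}
{2,3,4,6,7,8,9,13,14} and {5,10,11,12,15} share no elements.

Yes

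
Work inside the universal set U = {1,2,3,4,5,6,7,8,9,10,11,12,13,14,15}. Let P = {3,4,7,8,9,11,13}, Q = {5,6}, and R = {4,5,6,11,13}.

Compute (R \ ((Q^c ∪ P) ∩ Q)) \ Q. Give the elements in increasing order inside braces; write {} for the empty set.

Q^c = {1,2,3,4,7,8,9,10,11,12,13,14,15}
Q^c ∪ P = {1,2,3,4,7,8,9,10,11,12,13,14,15}
(Q^c ∪ P) ∩ Q = {}
R \ ((Q^c ∪ P) ∩ Q) = {4,5,6,11,13}
(R \ ((Q^c ∪ P) ∩ Q)) \ Q = {4,11,13}

{4,11,13}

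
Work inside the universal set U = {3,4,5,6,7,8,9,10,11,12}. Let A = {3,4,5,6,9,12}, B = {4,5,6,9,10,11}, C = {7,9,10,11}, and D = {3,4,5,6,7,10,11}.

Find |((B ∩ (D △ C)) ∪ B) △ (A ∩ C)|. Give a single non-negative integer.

5

D △ C = {3,4,5,6,9}
B ∩ (D △ C) = {4,5,6,9}
(B ∩ (D △ C)) ∪ B = {4,5,6,9,10,11}
A ∩ C = {9}
((B ∩ (D △ C)) ∪ B) △ (A ∩ C) = {4,5,6,10,11}
|((B ∩ (D △ C)) ∪ B) △ (A ∩ C)| = 5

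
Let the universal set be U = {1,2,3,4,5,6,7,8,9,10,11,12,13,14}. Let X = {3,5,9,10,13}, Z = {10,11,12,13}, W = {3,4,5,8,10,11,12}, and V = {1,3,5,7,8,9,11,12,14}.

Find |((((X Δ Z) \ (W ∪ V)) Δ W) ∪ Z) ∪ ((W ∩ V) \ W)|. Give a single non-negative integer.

X Δ Z = {3,5,9,11,12}
W ∪ V = {1,3,4,5,7,8,9,10,11,12,14}
(X Δ Z) \ (W ∪ V) = {}
((X Δ Z) \ (W ∪ V)) Δ W = {3,4,5,8,10,11,12}
(((X Δ Z) \ (W ∪ V)) Δ W) ∪ Z = {3,4,5,8,10,11,12,13}
W ∩ V = {3,5,8,11,12}
(W ∩ V) \ W = {}
((((X Δ Z) \ (W ∪ V)) Δ W) ∪ Z) ∪ ((W ∩ V) \ W) = {3,4,5,8,10,11,12,13}
|((((X Δ Z) \ (W ∪ V)) Δ W) ∪ Z) ∪ ((W ∩ V) \ W)| = 8

8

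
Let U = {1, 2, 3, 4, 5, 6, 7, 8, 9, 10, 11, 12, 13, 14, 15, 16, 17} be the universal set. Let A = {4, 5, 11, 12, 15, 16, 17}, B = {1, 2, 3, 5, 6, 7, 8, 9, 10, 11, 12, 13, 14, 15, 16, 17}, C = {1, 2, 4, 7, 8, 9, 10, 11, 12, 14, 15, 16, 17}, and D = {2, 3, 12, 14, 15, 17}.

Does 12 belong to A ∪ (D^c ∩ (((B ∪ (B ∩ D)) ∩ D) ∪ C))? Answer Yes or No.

Yes

12 ∈ D, so 12 ∉ D^c
12 ∈ B and 12 ∈ D, so 12 ∈ B ∩ D
12 ∈ B and 12 ∈ (B ∩ D), so 12 ∈ B ∪ (B ∩ D)
12 ∈ (B ∪ (B ∩ D)) and 12 ∈ D, so 12 ∈ (B ∪ (B ∩ D)) ∩ D
12 ∈ ((B ∪ (B ∩ D)) ∩ D) and 12 ∈ C, so 12 ∈ ((B ∪ (B ∩ D)) ∩ D) ∪ C
12 ∉ D^c and 12 ∈ (((B ∪ (B ∩ D)) ∩ D) ∪ C), so 12 ∉ D^c ∩ (((B ∪ (B ∩ D)) ∩ D) ∪ C)
12 ∈ A and 12 ∉ (D^c ∩ (((B ∪ (B ∩ D)) ∩ D) ∪ C)), so 12 ∈ A ∪ (D^c ∩ (((B ∪ (B ∩ D)) ∩ D) ∪ C))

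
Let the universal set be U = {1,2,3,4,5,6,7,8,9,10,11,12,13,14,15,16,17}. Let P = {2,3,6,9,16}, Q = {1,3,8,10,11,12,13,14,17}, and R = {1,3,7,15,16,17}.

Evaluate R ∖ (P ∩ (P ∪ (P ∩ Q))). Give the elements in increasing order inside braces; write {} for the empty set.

P ∩ Q = {3}
P ∪ (P ∩ Q) = {2,3,6,9,16}
P ∩ (P ∪ (P ∩ Q)) = {2,3,6,9,16}
R ∖ (P ∩ (P ∪ (P ∩ Q))) = {1,7,15,17}

{1,7,15,17}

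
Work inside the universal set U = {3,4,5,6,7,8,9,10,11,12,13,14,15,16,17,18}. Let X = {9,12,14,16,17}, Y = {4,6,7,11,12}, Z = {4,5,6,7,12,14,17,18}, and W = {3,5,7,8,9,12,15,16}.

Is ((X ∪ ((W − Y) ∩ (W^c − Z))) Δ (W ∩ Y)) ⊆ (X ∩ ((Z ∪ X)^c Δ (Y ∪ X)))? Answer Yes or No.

W − Y = {3,5,8,9,15,16}
W^c = {4,6,10,11,13,14,17,18}
W^c − Z = {10,11,13}
(W − Y) ∩ (W^c − Z) = {}
X ∪ ((W − Y) ∩ (W^c − Z)) = {9,12,14,16,17}
W ∩ Y = {7,12}
(X ∪ ((W − Y) ∩ (W^c − Z))) Δ (W ∩ Y) = {7,9,14,16,17}
Z ∪ X = {4,5,6,7,9,12,14,16,17,18}
(Z ∪ X)^c = {3,8,10,11,13,15}
Y ∪ X = {4,6,7,9,11,12,14,16,17}
(Z ∪ X)^c Δ (Y ∪ X) = {3,4,6,7,8,9,10,12,13,14,15,16,17}
X ∩ ((Z ∪ X)^c Δ (Y ∪ X)) = {9,12,14,16,17}
7 ∈ (X ∪ ((W − Y) ∩ (W^c − Z))) Δ (W ∩ Y) but 7 ∉ X ∩ ((Z ∪ X)^c Δ (Y ∪ X)), so the inclusion fails.

No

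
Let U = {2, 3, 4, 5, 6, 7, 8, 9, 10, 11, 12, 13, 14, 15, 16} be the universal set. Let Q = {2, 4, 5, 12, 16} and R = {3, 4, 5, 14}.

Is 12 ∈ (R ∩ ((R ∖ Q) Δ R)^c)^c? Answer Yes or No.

Yes

12 ∉ R and 12 ∈ Q, so 12 ∉ R ∖ Q
12 ∉ (R ∖ Q) and 12 ∉ R, so 12 ∉ (R ∖ Q) Δ R
12 ∈ ((R ∖ Q) Δ R)^c since 12 ∉ ((R ∖ Q) Δ R)
12 ∉ R and 12 ∈ ((R ∖ Q) Δ R)^c, so 12 ∉ R ∩ ((R ∖ Q) Δ R)^c
12 ∈ (R ∩ ((R ∖ Q) Δ R)^c)^c since 12 ∉ (R ∩ ((R ∖ Q) Δ R)^c)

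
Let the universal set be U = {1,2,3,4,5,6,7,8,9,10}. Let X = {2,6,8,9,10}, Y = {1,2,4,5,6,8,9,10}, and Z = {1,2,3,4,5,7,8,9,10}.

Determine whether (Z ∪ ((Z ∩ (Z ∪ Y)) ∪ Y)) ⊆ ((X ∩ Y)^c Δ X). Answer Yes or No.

Yes

Z ∪ Y = {1,2,3,4,5,6,7,8,9,10}
Z ∩ (Z ∪ Y) = {1,2,3,4,5,7,8,9,10}
(Z ∩ (Z ∪ Y)) ∪ Y = {1,2,3,4,5,6,7,8,9,10}
Z ∪ ((Z ∩ (Z ∪ Y)) ∪ Y) = {1,2,3,4,5,6,7,8,9,10}
X ∩ Y = {2,6,8,9,10}
(X ∩ Y)^c = {1,3,4,5,7}
(X ∩ Y)^c Δ X = {1,2,3,4,5,6,7,8,9,10}
Every element of {1,2,3,4,5,6,7,8,9,10} is in {1,2,3,4,5,6,7,8,9,10}, so Z ∪ ((Z ∩ (Z ∪ Y)) ∪ Y) ⊆ (X ∩ Y)^c Δ X.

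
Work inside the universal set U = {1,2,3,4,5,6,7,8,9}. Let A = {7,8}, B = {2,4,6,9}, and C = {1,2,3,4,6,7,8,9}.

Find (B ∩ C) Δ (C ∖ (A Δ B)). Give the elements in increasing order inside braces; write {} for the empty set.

B ∩ C = {2,4,6,9}
A Δ B = {2,4,6,7,8,9}
C ∖ (A Δ B) = {1,3}
(B ∩ C) Δ (C ∖ (A Δ B)) = {1,2,3,4,6,9}

{1,2,3,4,6,9}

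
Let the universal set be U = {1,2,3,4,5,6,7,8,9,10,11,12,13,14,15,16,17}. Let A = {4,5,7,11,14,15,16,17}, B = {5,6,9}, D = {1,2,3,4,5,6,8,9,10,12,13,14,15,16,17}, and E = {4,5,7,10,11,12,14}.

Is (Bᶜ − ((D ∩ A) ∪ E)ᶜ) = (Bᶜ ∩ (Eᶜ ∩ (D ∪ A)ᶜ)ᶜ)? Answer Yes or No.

No

Bᶜ = {1,2,3,4,7,8,10,11,12,13,14,15,16,17}
D ∩ A = {4,5,14,15,16,17}
(D ∩ A) ∪ E = {4,5,7,10,11,12,14,15,16,17}
((D ∩ A) ∪ E)ᶜ = {1,2,3,6,8,9,13}
Bᶜ − ((D ∩ A) ∪ E)ᶜ = {4,7,10,11,12,14,15,16,17}
Eᶜ = {1,2,3,6,8,9,13,15,16,17}
D ∪ A = {1,2,3,4,5,6,7,8,9,10,11,12,13,14,15,16,17}
(D ∪ A)ᶜ = {}
Eᶜ ∩ (D ∪ A)ᶜ = {}
(Eᶜ ∩ (D ∪ A)ᶜ)ᶜ = {1,2,3,4,5,6,7,8,9,10,11,12,13,14,15,16,17}
Bᶜ ∩ (Eᶜ ∩ (D ∪ A)ᶜ)ᶜ = {1,2,3,4,7,8,10,11,12,13,14,15,16,17}
1 ∈ Bᶜ ∩ (Eᶜ ∩ (D ∪ A)ᶜ)ᶜ but 1 ∉ Bᶜ − ((D ∩ A) ∪ E)ᶜ, so they differ.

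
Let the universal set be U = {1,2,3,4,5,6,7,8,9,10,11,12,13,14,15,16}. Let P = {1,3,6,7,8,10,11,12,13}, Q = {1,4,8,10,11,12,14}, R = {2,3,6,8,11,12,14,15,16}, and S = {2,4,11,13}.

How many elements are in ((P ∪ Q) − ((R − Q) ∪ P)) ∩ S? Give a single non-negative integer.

1

P ∪ Q = {1,3,4,6,7,8,10,11,12,13,14}
R − Q = {2,3,6,15,16}
(R − Q) ∪ P = {1,2,3,6,7,8,10,11,12,13,15,16}
(P ∪ Q) − ((R − Q) ∪ P) = {4,14}
((P ∪ Q) − ((R − Q) ∪ P)) ∩ S = {4}
|((P ∪ Q) − ((R − Q) ∪ P)) ∩ S| = 1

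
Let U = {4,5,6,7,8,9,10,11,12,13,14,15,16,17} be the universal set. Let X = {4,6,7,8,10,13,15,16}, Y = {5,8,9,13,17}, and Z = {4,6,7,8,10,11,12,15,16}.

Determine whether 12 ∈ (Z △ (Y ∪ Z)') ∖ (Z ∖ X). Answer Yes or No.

No

12 ∉ Y and 12 ∈ Z, so 12 ∈ Y ∪ Z
12 ∉ (Y ∪ Z)' since 12 ∈ (Y ∪ Z)
12 ∈ Z and 12 ∉ (Y ∪ Z)', so 12 ∈ Z △ (Y ∪ Z)'
12 ∈ Z and 12 ∉ X, so 12 ∈ Z ∖ X
12 ∈ (Z △ (Y ∪ Z)') and 12 ∈ (Z ∖ X), so 12 ∉ (Z △ (Y ∪ Z)') ∖ (Z ∖ X)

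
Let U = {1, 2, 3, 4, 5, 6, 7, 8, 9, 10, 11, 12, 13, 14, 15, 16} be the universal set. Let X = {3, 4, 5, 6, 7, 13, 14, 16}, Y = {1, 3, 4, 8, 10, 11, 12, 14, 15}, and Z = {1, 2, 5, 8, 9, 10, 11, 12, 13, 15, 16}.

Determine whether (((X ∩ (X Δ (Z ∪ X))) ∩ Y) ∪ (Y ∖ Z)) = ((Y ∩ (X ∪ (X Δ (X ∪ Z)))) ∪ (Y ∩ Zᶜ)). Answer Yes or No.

No

Z ∪ X = {1, 2, 3, 4, 5, 6, 7, 8, 9, 10, 11, 12, 13, 14, 15, 16}
X Δ (Z ∪ X) = {1, 2, 8, 9, 10, 11, 12, 15}
X ∩ (X Δ (Z ∪ X)) = {}
(X ∩ (X Δ (Z ∪ X))) ∩ Y = {}
Y ∖ Z = {3, 4, 14}
((X ∩ (X Δ (Z ∪ X))) ∩ Y) ∪ (Y ∖ Z) = {3, 4, 14}
X ∪ Z = {1, 2, 3, 4, 5, 6, 7, 8, 9, 10, 11, 12, 13, 14, 15, 16}
X Δ (X ∪ Z) = {1, 2, 8, 9, 10, 11, 12, 15}
X ∪ (X Δ (X ∪ Z)) = {1, 2, 3, 4, 5, 6, 7, 8, 9, 10, 11, 12, 13, 14, 15, 16}
Y ∩ (X ∪ (X Δ (X ∪ Z))) = {1, 3, 4, 8, 10, 11, 12, 14, 15}
Zᶜ = {3, 4, 6, 7, 14}
Y ∩ Zᶜ = {3, 4, 14}
(Y ∩ (X ∪ (X Δ (X ∪ Z)))) ∪ (Y ∩ Zᶜ) = {1, 3, 4, 8, 10, 11, 12, 14, 15}
1 ∈ (Y ∩ (X ∪ (X Δ (X ∪ Z)))) ∪ (Y ∩ Zᶜ) but 1 ∉ ((X ∩ (X Δ (Z ∪ X))) ∩ Y) ∪ (Y ∖ Z), so they differ.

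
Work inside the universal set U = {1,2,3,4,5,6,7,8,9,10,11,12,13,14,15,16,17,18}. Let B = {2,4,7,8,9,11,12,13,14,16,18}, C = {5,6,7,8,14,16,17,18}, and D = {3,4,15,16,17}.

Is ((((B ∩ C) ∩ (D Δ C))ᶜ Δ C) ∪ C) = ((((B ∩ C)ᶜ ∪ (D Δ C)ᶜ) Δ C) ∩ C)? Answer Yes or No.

B ∩ C = {7,8,14,16,18}
D Δ C = {3,4,5,6,7,8,14,15,18}
(B ∩ C) ∩ (D Δ C) = {7,8,14,18}
((B ∩ C) ∩ (D Δ C))ᶜ = {1,2,3,4,5,6,9,10,11,12,13,15,16,17}
((B ∩ C) ∩ (D Δ C))ᶜ Δ C = {1,2,3,4,7,8,9,10,11,12,13,14,15,18}
(((B ∩ C) ∩ (D Δ C))ᶜ Δ C) ∪ C = {1,2,3,4,5,6,7,8,9,10,11,12,13,14,15,16,17,18}
(B ∩ C)ᶜ = {1,2,3,4,5,6,9,10,11,12,13,15,17}
(D Δ C)ᶜ = {1,2,9,10,11,12,13,16,17}
(B ∩ C)ᶜ ∪ (D Δ C)ᶜ = {1,2,3,4,5,6,9,10,11,12,13,15,16,17}
((B ∩ C)ᶜ ∪ (D Δ C)ᶜ) Δ C = {1,2,3,4,7,8,9,10,11,12,13,14,15,18}
(((B ∩ C)ᶜ ∪ (D Δ C)ᶜ) Δ C) ∩ C = {7,8,14,18}
1 ∈ (((B ∩ C) ∩ (D Δ C))ᶜ Δ C) ∪ C but 1 ∉ (((B ∩ C)ᶜ ∪ (D Δ C)ᶜ) Δ C) ∩ C, so they differ.

No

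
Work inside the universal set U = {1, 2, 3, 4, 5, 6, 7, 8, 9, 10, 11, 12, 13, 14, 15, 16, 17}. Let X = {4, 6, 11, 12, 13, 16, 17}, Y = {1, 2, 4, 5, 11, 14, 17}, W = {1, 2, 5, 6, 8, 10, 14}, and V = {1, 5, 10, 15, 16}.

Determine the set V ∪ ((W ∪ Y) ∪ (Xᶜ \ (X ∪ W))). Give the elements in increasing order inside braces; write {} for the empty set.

{1, 2, 3, 4, 5, 6, 7, 8, 9, 10, 11, 14, 15, 16, 17}

W ∪ Y = {1, 2, 4, 5, 6, 8, 10, 11, 14, 17}
Xᶜ = {1, 2, 3, 5, 7, 8, 9, 10, 14, 15}
X ∪ W = {1, 2, 4, 5, 6, 8, 10, 11, 12, 13, 14, 16, 17}
Xᶜ \ (X ∪ W) = {3, 7, 9, 15}
(W ∪ Y) ∪ (Xᶜ \ (X ∪ W)) = {1, 2, 3, 4, 5, 6, 7, 8, 9, 10, 11, 14, 15, 17}
V ∪ ((W ∪ Y) ∪ (Xᶜ \ (X ∪ W))) = {1, 2, 3, 4, 5, 6, 7, 8, 9, 10, 11, 14, 15, 16, 17}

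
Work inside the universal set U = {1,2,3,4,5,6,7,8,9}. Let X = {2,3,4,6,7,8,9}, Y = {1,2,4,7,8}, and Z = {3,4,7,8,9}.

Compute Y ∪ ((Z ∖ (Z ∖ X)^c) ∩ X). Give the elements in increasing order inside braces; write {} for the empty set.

Z ∖ X = {}
(Z ∖ X)^c = {1,2,3,4,5,6,7,8,9}
Z ∖ (Z ∖ X)^c = {}
(Z ∖ (Z ∖ X)^c) ∩ X = {}
Y ∪ ((Z ∖ (Z ∖ X)^c) ∩ X) = {1,2,4,7,8}

{1,2,4,7,8}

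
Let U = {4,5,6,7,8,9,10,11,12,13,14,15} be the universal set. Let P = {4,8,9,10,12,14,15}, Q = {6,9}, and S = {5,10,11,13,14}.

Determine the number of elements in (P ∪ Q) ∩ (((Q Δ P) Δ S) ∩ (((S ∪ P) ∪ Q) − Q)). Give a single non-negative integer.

4

P ∪ Q = {4,6,8,9,10,12,14,15}
Q Δ P = {4,6,8,10,12,14,15}
(Q Δ P) Δ S = {4,5,6,8,11,12,13,15}
S ∪ P = {4,5,8,9,10,11,12,13,14,15}
(S ∪ P) ∪ Q = {4,5,6,8,9,10,11,12,13,14,15}
((S ∪ P) ∪ Q) − Q = {4,5,8,10,11,12,13,14,15}
((Q Δ P) Δ S) ∩ (((S ∪ P) ∪ Q) − Q) = {4,5,8,11,12,13,15}
(P ∪ Q) ∩ (((Q Δ P) Δ S) ∩ (((S ∪ P) ∪ Q) − Q)) = {4,8,12,15}
|(P ∪ Q) ∩ (((Q Δ P) Δ S) ∩ (((S ∪ P) ∪ Q) − Q))| = 4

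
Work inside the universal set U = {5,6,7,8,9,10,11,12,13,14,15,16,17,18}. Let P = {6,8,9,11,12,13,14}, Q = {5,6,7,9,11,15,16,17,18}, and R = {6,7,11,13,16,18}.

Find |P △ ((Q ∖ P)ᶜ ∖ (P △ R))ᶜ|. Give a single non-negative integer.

Q ∖ P = {5,7,15,16,17,18}
(Q ∖ P)ᶜ = {6,8,9,10,11,12,13,14}
P △ R = {7,8,9,12,14,16,18}
(Q ∖ P)ᶜ ∖ (P △ R) = {6,10,11,13}
((Q ∖ P)ᶜ ∖ (P △ R))ᶜ = {5,7,8,9,12,14,15,16,17,18}
P △ ((Q ∖ P)ᶜ ∖ (P △ R))ᶜ = {5,6,7,11,13,15,16,17,18}
|P △ ((Q ∖ P)ᶜ ∖ (P △ R))ᶜ| = 9

9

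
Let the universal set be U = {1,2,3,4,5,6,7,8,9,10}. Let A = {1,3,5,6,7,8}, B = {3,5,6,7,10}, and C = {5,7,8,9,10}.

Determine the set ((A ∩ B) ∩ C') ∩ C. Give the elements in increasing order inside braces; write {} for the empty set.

A ∩ B = {3,5,6,7}
C' = {1,2,3,4,6}
(A ∩ B) ∩ C' = {3,6}
((A ∩ B) ∩ C') ∩ C = {}

{}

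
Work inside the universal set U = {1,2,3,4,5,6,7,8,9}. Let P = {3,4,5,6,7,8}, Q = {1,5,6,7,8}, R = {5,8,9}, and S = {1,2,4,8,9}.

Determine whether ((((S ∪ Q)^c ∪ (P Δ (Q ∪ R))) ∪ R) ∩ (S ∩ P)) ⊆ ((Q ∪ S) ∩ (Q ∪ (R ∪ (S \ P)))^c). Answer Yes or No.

No

S ∪ Q = {1,2,4,5,6,7,8,9}
(S ∪ Q)^c = {3}
Q ∪ R = {1,5,6,7,8,9}
P Δ (Q ∪ R) = {1,3,4,9}
(S ∪ Q)^c ∪ (P Δ (Q ∪ R)) = {1,3,4,9}
((S ∪ Q)^c ∪ (P Δ (Q ∪ R))) ∪ R = {1,3,4,5,8,9}
S ∩ P = {4,8}
(((S ∪ Q)^c ∪ (P Δ (Q ∪ R))) ∪ R) ∩ (S ∩ P) = {4,8}
Q ∪ S = {1,2,4,5,6,7,8,9}
S \ P = {1,2,9}
R ∪ (S \ P) = {1,2,5,8,9}
Q ∪ (R ∪ (S \ P)) = {1,2,5,6,7,8,9}
(Q ∪ (R ∪ (S \ P)))^c = {3,4}
(Q ∪ S) ∩ (Q ∪ (R ∪ (S \ P)))^c = {4}
8 ∈ (((S ∪ Q)^c ∪ (P Δ (Q ∪ R))) ∪ R) ∩ (S ∩ P) but 8 ∉ (Q ∪ S) ∩ (Q ∪ (R ∪ (S \ P)))^c, so the inclusion fails.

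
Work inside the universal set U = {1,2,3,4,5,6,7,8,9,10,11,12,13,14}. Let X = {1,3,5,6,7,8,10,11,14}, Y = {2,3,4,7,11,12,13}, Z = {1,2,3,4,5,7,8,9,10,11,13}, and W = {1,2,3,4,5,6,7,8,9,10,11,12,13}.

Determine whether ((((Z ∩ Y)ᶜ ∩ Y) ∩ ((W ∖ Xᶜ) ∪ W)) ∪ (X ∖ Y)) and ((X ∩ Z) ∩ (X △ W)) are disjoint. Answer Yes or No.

Yes

Z ∩ Y = {2,3,4,7,11,13}
(Z ∩ Y)ᶜ = {1,5,6,8,9,10,12,14}
(Z ∩ Y)ᶜ ∩ Y = {12}
Xᶜ = {2,4,9,12,13}
W ∖ Xᶜ = {1,3,5,6,7,8,10,11}
(W ∖ Xᶜ) ∪ W = {1,2,3,4,5,6,7,8,9,10,11,12,13}
((Z ∩ Y)ᶜ ∩ Y) ∩ ((W ∖ Xᶜ) ∪ W) = {12}
X ∖ Y = {1,5,6,8,10,14}
(((Z ∩ Y)ᶜ ∩ Y) ∩ ((W ∖ Xᶜ) ∪ W)) ∪ (X ∖ Y) = {1,5,6,8,10,12,14}
X ∩ Z = {1,3,5,7,8,10,11}
X △ W = {2,4,9,12,13,14}
(X ∩ Z) ∩ (X △ W) = {}
{1,5,6,8,10,12,14} and {} share no elements.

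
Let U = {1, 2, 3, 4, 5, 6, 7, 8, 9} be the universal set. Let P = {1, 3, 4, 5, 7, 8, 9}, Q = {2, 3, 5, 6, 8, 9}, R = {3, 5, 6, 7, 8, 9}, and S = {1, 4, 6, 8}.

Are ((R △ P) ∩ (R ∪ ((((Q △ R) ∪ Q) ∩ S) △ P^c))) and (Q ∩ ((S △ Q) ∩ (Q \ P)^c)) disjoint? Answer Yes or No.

Yes

R △ P = {1, 4, 6}
Q △ R = {2, 7}
(Q △ R) ∪ Q = {2, 3, 5, 6, 7, 8, 9}
((Q △ R) ∪ Q) ∩ S = {6, 8}
P^c = {2, 6}
(((Q △ R) ∪ Q) ∩ S) △ P^c = {2, 8}
R ∪ ((((Q △ R) ∪ Q) ∩ S) △ P^c) = {2, 3, 5, 6, 7, 8, 9}
(R △ P) ∩ (R ∪ ((((Q △ R) ∪ Q) ∩ S) △ P^c)) = {6}
S △ Q = {1, 2, 3, 4, 5, 9}
Q \ P = {2, 6}
(Q \ P)^c = {1, 3, 4, 5, 7, 8, 9}
(S △ Q) ∩ (Q \ P)^c = {1, 3, 4, 5, 9}
Q ∩ ((S △ Q) ∩ (Q \ P)^c) = {3, 5, 9}
{6} and {3, 5, 9} share no elements.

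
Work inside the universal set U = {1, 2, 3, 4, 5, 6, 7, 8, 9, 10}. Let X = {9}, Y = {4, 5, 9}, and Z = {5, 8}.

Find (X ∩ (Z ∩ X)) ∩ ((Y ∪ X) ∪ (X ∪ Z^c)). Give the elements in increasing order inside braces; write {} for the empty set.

Z ∩ X = {}
X ∩ (Z ∩ X) = {}
Y ∪ X = {4, 5, 9}
Z^c = {1, 2, 3, 4, 6, 7, 9, 10}
X ∪ Z^c = {1, 2, 3, 4, 6, 7, 9, 10}
(Y ∪ X) ∪ (X ∪ Z^c) = {1, 2, 3, 4, 5, 6, 7, 9, 10}
(X ∩ (Z ∩ X)) ∩ ((Y ∪ X) ∪ (X ∪ Z^c)) = {}

{}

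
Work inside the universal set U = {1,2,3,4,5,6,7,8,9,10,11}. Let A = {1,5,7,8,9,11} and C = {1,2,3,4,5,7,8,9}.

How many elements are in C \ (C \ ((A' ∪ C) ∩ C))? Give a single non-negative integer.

A' = {2,3,4,6,10}
A' ∪ C = {1,2,3,4,5,6,7,8,9,10}
(A' ∪ C) ∩ C = {1,2,3,4,5,7,8,9}
C \ ((A' ∪ C) ∩ C) = {}
C \ (C \ ((A' ∪ C) ∩ C)) = {1,2,3,4,5,7,8,9}
|C \ (C \ ((A' ∪ C) ∩ C))| = 8

8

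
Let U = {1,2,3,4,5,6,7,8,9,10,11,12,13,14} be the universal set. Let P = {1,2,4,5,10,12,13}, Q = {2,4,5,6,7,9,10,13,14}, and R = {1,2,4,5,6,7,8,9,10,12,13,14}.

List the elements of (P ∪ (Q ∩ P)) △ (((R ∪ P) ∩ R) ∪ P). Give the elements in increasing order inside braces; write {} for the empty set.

{6,7,8,9,14}

Q ∩ P = {2,4,5,10,13}
P ∪ (Q ∩ P) = {1,2,4,5,10,12,13}
R ∪ P = {1,2,4,5,6,7,8,9,10,12,13,14}
(R ∪ P) ∩ R = {1,2,4,5,6,7,8,9,10,12,13,14}
((R ∪ P) ∩ R) ∪ P = {1,2,4,5,6,7,8,9,10,12,13,14}
(P ∪ (Q ∩ P)) △ (((R ∪ P) ∩ R) ∪ P) = {6,7,8,9,14}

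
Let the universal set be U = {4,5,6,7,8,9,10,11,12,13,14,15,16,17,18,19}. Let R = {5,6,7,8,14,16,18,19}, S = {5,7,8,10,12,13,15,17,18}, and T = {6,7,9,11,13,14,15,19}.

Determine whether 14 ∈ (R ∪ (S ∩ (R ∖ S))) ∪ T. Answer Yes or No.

Yes

14 ∈ R and 14 ∉ S, so 14 ∈ R ∖ S
14 ∉ S and 14 ∈ (R ∖ S), so 14 ∉ S ∩ (R ∖ S)
14 ∈ R and 14 ∉ (S ∩ (R ∖ S)), so 14 ∈ R ∪ (S ∩ (R ∖ S))
14 ∈ (R ∪ (S ∩ (R ∖ S))) and 14 ∈ T, so 14 ∈ (R ∪ (S ∩ (R ∖ S))) ∪ T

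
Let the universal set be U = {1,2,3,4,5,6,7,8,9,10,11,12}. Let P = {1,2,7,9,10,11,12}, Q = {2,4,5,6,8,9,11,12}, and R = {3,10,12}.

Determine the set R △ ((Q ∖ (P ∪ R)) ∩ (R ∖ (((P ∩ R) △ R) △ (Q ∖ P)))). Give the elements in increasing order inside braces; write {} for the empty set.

{3,10,12}

P ∪ R = {1,2,3,7,9,10,11,12}
Q ∖ (P ∪ R) = {4,5,6,8}
P ∩ R = {10,12}
(P ∩ R) △ R = {3}
Q ∖ P = {4,5,6,8}
((P ∩ R) △ R) △ (Q ∖ P) = {3,4,5,6,8}
R ∖ (((P ∩ R) △ R) △ (Q ∖ P)) = {10,12}
(Q ∖ (P ∪ R)) ∩ (R ∖ (((P ∩ R) △ R) △ (Q ∖ P))) = {}
R △ ((Q ∖ (P ∪ R)) ∩ (R ∖ (((P ∩ R) △ R) △ (Q ∖ P)))) = {3,10,12}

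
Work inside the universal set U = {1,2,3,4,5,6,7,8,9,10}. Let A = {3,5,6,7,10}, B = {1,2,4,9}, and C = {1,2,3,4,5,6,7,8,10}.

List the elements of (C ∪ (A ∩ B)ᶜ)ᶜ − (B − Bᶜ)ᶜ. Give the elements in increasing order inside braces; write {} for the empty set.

A ∩ B = {}
(A ∩ B)ᶜ = {1,2,3,4,5,6,7,8,9,10}
C ∪ (A ∩ B)ᶜ = {1,2,3,4,5,6,7,8,9,10}
(C ∪ (A ∩ B)ᶜ)ᶜ = {}
Bᶜ = {3,5,6,7,8,10}
B − Bᶜ = {1,2,4,9}
(B − Bᶜ)ᶜ = {3,5,6,7,8,10}
(C ∪ (A ∩ B)ᶜ)ᶜ − (B − Bᶜ)ᶜ = {}

{}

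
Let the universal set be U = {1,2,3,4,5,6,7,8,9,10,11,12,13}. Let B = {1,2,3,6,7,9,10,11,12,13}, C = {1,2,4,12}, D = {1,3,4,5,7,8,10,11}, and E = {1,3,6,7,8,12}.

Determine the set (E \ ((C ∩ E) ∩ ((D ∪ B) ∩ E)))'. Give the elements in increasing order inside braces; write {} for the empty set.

{1,2,4,5,9,10,11,12,13}

C ∩ E = {1,12}
D ∪ B = {1,2,3,4,5,6,7,8,9,10,11,12,13}
(D ∪ B) ∩ E = {1,3,6,7,8,12}
(C ∩ E) ∩ ((D ∪ B) ∩ E) = {1,12}
E \ ((C ∩ E) ∩ ((D ∪ B) ∩ E)) = {3,6,7,8}
(E \ ((C ∩ E) ∩ ((D ∪ B) ∩ E)))' = {1,2,4,5,9,10,11,12,13}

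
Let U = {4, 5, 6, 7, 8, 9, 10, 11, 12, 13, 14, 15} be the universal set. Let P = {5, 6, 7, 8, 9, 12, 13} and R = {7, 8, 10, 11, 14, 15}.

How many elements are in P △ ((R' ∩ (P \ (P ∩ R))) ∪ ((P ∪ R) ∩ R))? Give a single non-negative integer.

4

R' = {4, 5, 6, 9, 12, 13}
P ∩ R = {7, 8}
P \ (P ∩ R) = {5, 6, 9, 12, 13}
R' ∩ (P \ (P ∩ R)) = {5, 6, 9, 12, 13}
P ∪ R = {5, 6, 7, 8, 9, 10, 11, 12, 13, 14, 15}
(P ∪ R) ∩ R = {7, 8, 10, 11, 14, 15}
(R' ∩ (P \ (P ∩ R))) ∪ ((P ∪ R) ∩ R) = {5, 6, 7, 8, 9, 10, 11, 12, 13, 14, 15}
P △ ((R' ∩ (P \ (P ∩ R))) ∪ ((P ∪ R) ∩ R)) = {10, 11, 14, 15}
|P △ ((R' ∩ (P \ (P ∩ R))) ∪ ((P ∪ R) ∩ R))| = 4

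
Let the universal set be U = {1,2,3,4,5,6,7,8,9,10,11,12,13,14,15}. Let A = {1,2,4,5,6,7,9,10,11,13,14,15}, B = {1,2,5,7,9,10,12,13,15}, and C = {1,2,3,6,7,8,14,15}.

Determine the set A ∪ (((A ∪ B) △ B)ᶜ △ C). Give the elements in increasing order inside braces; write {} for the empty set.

{1,2,4,5,6,7,9,10,11,12,13,14,15}

A ∪ B = {1,2,4,5,6,7,9,10,11,12,13,14,15}
(A ∪ B) △ B = {4,6,11,14}
((A ∪ B) △ B)ᶜ = {1,2,3,5,7,8,9,10,12,13,15}
((A ∪ B) △ B)ᶜ △ C = {5,6,9,10,12,13,14}
A ∪ (((A ∪ B) △ B)ᶜ △ C) = {1,2,4,5,6,7,9,10,11,12,13,14,15}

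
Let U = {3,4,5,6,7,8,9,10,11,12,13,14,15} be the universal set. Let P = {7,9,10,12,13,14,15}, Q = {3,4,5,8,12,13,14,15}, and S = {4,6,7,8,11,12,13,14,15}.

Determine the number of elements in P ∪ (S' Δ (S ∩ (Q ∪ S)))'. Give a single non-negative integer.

7

S' = {3,5,9,10}
Q ∪ S = {3,4,5,6,7,8,11,12,13,14,15}
S ∩ (Q ∪ S) = {4,6,7,8,11,12,13,14,15}
S' Δ (S ∩ (Q ∪ S)) = {3,4,5,6,7,8,9,10,11,12,13,14,15}
(S' Δ (S ∩ (Q ∪ S)))' = {}
P ∪ (S' Δ (S ∩ (Q ∪ S)))' = {7,9,10,12,13,14,15}
|P ∪ (S' Δ (S ∩ (Q ∪ S)))'| = 7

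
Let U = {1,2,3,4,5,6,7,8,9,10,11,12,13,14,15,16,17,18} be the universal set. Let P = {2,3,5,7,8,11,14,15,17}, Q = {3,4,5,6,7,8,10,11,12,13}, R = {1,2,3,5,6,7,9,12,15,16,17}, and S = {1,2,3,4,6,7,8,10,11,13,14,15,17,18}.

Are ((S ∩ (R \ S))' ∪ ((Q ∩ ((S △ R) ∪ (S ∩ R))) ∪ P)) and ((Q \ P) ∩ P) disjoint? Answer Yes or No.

R \ S = {5,9,12,16}
S ∩ (R \ S) = {}
(S ∩ (R \ S))' = {1,2,3,4,5,6,7,8,9,10,11,12,13,14,15,16,17,18}
S △ R = {4,5,8,9,10,11,12,13,14,16,18}
S ∩ R = {1,2,3,6,7,15,17}
(S △ R) ∪ (S ∩ R) = {1,2,3,4,5,6,7,8,9,10,11,12,13,14,15,16,17,18}
Q ∩ ((S △ R) ∪ (S ∩ R)) = {3,4,5,6,7,8,10,11,12,13}
(Q ∩ ((S △ R) ∪ (S ∩ R))) ∪ P = {2,3,4,5,6,7,8,10,11,12,13,14,15,17}
(S ∩ (R \ S))' ∪ ((Q ∩ ((S △ R) ∪ (S ∩ R))) ∪ P) = {1,2,3,4,5,6,7,8,9,10,11,12,13,14,15,16,17,18}
Q \ P = {4,6,10,12,13}
(Q \ P) ∩ P = {}
{1,2,3,4,5,6,7,8,9,10,11,12,13,14,15,16,17,18} and {} share no elements.

Yes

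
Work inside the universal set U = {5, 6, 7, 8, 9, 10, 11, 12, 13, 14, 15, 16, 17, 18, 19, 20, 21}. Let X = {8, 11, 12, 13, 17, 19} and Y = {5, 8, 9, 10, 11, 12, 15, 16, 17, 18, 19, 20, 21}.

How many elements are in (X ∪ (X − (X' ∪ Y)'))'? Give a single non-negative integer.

X' = {5, 6, 7, 9, 10, 14, 15, 16, 18, 20, 21}
X' ∪ Y = {5, 6, 7, 8, 9, 10, 11, 12, 14, 15, 16, 17, 18, 19, 20, 21}
(X' ∪ Y)' = {13}
X − (X' ∪ Y)' = {8, 11, 12, 17, 19}
X ∪ (X − (X' ∪ Y)') = {8, 11, 12, 13, 17, 19}
(X ∪ (X − (X' ∪ Y)'))' = {5, 6, 7, 9, 10, 14, 15, 16, 18, 20, 21}
|(X ∪ (X − (X' ∪ Y)'))'| = 11

11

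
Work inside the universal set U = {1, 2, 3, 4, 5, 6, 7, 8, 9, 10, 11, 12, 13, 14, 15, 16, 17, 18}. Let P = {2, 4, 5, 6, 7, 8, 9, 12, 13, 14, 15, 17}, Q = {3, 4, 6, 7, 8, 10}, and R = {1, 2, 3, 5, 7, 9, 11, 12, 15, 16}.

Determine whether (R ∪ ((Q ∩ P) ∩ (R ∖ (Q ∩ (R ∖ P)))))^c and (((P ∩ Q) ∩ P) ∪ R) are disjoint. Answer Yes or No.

No

Q ∩ P = {4, 6, 7, 8}
R ∖ P = {1, 3, 11, 16}
Q ∩ (R ∖ P) = {3}
R ∖ (Q ∩ (R ∖ P)) = {1, 2, 5, 7, 9, 11, 12, 15, 16}
(Q ∩ P) ∩ (R ∖ (Q ∩ (R ∖ P))) = {7}
R ∪ ((Q ∩ P) ∩ (R ∖ (Q ∩ (R ∖ P)))) = {1, 2, 3, 5, 7, 9, 11, 12, 15, 16}
(R ∪ ((Q ∩ P) ∩ (R ∖ (Q ∩ (R ∖ P)))))^c = {4, 6, 8, 10, 13, 14, 17, 18}
P ∩ Q = {4, 6, 7, 8}
(P ∩ Q) ∩ P = {4, 6, 7, 8}
((P ∩ Q) ∩ P) ∪ R = {1, 2, 3, 4, 5, 6, 7, 8, 9, 11, 12, 15, 16}
4 lies in both, so they are not disjoint.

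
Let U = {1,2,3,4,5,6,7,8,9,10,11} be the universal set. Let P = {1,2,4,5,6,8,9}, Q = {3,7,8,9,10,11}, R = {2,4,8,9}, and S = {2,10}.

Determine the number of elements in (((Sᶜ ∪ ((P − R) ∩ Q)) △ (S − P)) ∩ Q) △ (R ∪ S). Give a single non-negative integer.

Sᶜ = {1,3,4,5,6,7,8,9,11}
P − R = {1,5,6}
(P − R) ∩ Q = {}
Sᶜ ∪ ((P − R) ∩ Q) = {1,3,4,5,6,7,8,9,11}
S − P = {10}
(Sᶜ ∪ ((P − R) ∩ Q)) △ (S − P) = {1,3,4,5,6,7,8,9,10,11}
((Sᶜ ∪ ((P − R) ∩ Q)) △ (S − P)) ∩ Q = {3,7,8,9,10,11}
R ∪ S = {2,4,8,9,10}
(((Sᶜ ∪ ((P − R) ∩ Q)) △ (S − P)) ∩ Q) △ (R ∪ S) = {2,3,4,7,11}
|(((Sᶜ ∪ ((P − R) ∩ Q)) △ (S − P)) ∩ Q) △ (R ∪ S)| = 5

5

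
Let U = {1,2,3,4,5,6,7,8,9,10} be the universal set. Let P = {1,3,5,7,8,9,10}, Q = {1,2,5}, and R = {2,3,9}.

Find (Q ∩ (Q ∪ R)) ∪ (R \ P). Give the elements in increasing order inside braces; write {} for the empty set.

{1,2,5}

Q ∪ R = {1,2,3,5,9}
Q ∩ (Q ∪ R) = {1,2,5}
R \ P = {2}
(Q ∩ (Q ∪ R)) ∪ (R \ P) = {1,2,5}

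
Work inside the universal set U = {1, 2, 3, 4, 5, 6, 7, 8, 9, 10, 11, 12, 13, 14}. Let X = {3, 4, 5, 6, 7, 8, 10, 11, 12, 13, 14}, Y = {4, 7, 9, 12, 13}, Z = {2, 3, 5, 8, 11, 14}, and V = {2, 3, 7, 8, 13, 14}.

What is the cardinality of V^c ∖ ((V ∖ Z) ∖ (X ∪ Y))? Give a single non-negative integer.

V^c = {1, 4, 5, 6, 9, 10, 11, 12}
V ∖ Z = {7, 13}
X ∪ Y = {3, 4, 5, 6, 7, 8, 9, 10, 11, 12, 13, 14}
(V ∖ Z) ∖ (X ∪ Y) = {}
V^c ∖ ((V ∖ Z) ∖ (X ∪ Y)) = {1, 4, 5, 6, 9, 10, 11, 12}
|V^c ∖ ((V ∖ Z) ∖ (X ∪ Y))| = 8

8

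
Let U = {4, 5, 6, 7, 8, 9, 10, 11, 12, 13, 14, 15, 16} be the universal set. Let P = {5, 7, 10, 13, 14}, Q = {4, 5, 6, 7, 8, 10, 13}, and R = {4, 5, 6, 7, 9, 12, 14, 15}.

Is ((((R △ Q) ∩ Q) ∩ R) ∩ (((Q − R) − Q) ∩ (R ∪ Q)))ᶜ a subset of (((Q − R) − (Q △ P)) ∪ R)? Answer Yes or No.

R △ Q = {8, 9, 10, 12, 13, 14, 15}
(R △ Q) ∩ Q = {8, 10, 13}
((R △ Q) ∩ Q) ∩ R = {}
Q − R = {8, 10, 13}
(Q − R) − Q = {}
R ∪ Q = {4, 5, 6, 7, 8, 9, 10, 12, 13, 14, 15}
((Q − R) − Q) ∩ (R ∪ Q) = {}
(((R △ Q) ∩ Q) ∩ R) ∩ (((Q − R) − Q) ∩ (R ∪ Q)) = {}
((((R △ Q) ∩ Q) ∩ R) ∩ (((Q − R) − Q) ∩ (R ∪ Q)))ᶜ = {4, 5, 6, 7, 8, 9, 10, 11, 12, 13, 14, 15, 16}
Q △ P = {4, 6, 8, 14}
(Q − R) − (Q △ P) = {10, 13}
((Q − R) − (Q △ P)) ∪ R = {4, 5, 6, 7, 9, 10, 12, 13, 14, 15}
8 ∈ ((((R △ Q) ∩ Q) ∩ R) ∩ (((Q − R) − Q) ∩ (R ∪ Q)))ᶜ but 8 ∉ ((Q − R) − (Q △ P)) ∪ R, so the inclusion fails.

No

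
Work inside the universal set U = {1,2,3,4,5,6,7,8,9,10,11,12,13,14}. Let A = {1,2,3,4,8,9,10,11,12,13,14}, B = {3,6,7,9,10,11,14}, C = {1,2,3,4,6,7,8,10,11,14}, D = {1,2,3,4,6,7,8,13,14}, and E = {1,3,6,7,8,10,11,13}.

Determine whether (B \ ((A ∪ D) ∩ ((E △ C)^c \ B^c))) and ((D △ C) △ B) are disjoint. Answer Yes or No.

No

A ∪ D = {1,2,3,4,6,7,8,9,10,11,12,13,14}
E △ C = {2,4,13,14}
(E △ C)^c = {1,3,5,6,7,8,9,10,11,12}
B^c = {1,2,4,5,8,12,13}
(E △ C)^c \ B^c = {3,6,7,9,10,11}
(A ∪ D) ∩ ((E △ C)^c \ B^c) = {3,6,7,9,10,11}
B \ ((A ∪ D) ∩ ((E △ C)^c \ B^c)) = {14}
D △ C = {10,11,13}
(D △ C) △ B = {3,6,7,9,13,14}
14 lies in both, so they are not disjoint.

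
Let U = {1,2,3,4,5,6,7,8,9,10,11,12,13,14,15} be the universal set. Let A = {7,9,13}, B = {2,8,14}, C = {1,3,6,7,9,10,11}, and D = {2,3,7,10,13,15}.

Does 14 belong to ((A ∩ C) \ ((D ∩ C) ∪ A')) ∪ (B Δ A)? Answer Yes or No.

14 ∉ A and 14 ∉ C, so 14 ∉ A ∩ C
14 ∉ D and 14 ∉ C, so 14 ∉ D ∩ C
14 ∉ A, so 14 ∈ A'
14 ∉ (D ∩ C) and 14 ∈ A', so 14 ∈ (D ∩ C) ∪ A'
14 ∉ (A ∩ C) and 14 ∈ ((D ∩ C) ∪ A'), so 14 ∉ (A ∩ C) \ ((D ∩ C) ∪ A')
14 ∈ B and 14 ∉ A, so 14 ∈ B Δ A
14 ∉ ((A ∩ C) \ ((D ∩ C) ∪ A')) and 14 ∈ (B Δ A), so 14 ∈ ((A ∩ C) \ ((D ∩ C) ∪ A')) ∪ (B Δ A)

Yes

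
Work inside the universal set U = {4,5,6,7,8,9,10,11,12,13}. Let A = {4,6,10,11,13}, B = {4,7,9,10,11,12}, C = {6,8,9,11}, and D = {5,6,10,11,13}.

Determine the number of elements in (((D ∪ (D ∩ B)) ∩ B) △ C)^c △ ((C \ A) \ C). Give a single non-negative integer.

6

D ∩ B = {10,11}
D ∪ (D ∩ B) = {5,6,10,11,13}
(D ∪ (D ∩ B)) ∩ B = {10,11}
((D ∪ (D ∩ B)) ∩ B) △ C = {6,8,9,10}
(((D ∪ (D ∩ B)) ∩ B) △ C)^c = {4,5,7,11,12,13}
C \ A = {8,9}
(C \ A) \ C = {}
(((D ∪ (D ∩ B)) ∩ B) △ C)^c △ ((C \ A) \ C) = {4,5,7,11,12,13}
|(((D ∪ (D ∩ B)) ∩ B) △ C)^c △ ((C \ A) \ C)| = 6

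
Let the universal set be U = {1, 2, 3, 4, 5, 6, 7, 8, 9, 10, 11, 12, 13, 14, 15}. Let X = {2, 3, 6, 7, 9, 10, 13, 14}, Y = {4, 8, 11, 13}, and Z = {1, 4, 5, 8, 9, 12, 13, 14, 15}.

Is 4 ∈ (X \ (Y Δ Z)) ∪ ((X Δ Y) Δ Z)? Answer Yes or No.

4 ∈ Y and 4 ∈ Z, so 4 ∉ Y Δ Z
4 ∉ X and 4 ∉ (Y Δ Z), so 4 ∉ X \ (Y Δ Z)
4 ∉ X and 4 ∈ Y, so 4 ∈ X Δ Y
4 ∈ (X Δ Y) and 4 ∈ Z, so 4 ∉ (X Δ Y) Δ Z
4 ∉ (X \ (Y Δ Z)) and 4 ∉ ((X Δ Y) Δ Z), so 4 ∉ (X \ (Y Δ Z)) ∪ ((X Δ Y) Δ Z)

No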